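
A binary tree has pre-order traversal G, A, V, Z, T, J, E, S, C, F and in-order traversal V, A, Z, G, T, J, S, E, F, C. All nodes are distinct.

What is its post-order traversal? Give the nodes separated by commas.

V, Z, A, S, F, C, E, J, T, G

The first element of pre-order is the root; it splits in-order into left and right subtrees.
Root G: left subtree has 3 nodes {V, A, Z}, right has 6 {T, J, S, E, F, C}.
  Root A: left subtree has 1 node {V}, right has 1 {Z}.
  Root T: left subtree has 0 nodes { }, right has 5 {J, S, E, F, C}.
    Root J: left subtree has 0 nodes { }, right has 4 {S, E, F, C}.
      Root E: left subtree has 1 node {S}, right has 2 {F, C}.
        Root C: left subtree has 1 node {F}, right has 0 { }.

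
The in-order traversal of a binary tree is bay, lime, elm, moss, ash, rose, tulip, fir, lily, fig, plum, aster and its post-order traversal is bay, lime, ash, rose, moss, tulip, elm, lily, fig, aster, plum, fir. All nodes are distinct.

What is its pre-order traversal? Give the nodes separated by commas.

fir, elm, lime, bay, tulip, moss, rose, ash, plum, fig, lily, aster

The last element of post-order is the root; it splits in-order into left and right subtrees.
Root fir: left subtree has 7 nodes {bay, lime, elm, moss, ash, rose, tulip}, right has 4 {lily, fig, plum, aster}.
  Root elm: left subtree has 2 nodes {bay, lime}, right has 4 {moss, ash, rose, tulip}.
    Root lime: left subtree has 1 node {bay}, right has 0 { }.
    Root tulip: left subtree has 3 nodes {moss, ash, rose}, right has 0 { }.
      Root moss: left subtree has 0 nodes { }, right has 2 {ash, rose}.
        Root rose: left subtree has 1 node {ash}, right has 0 { }.
  Root plum: left subtree has 2 nodes {lily, fig}, right has 1 {aster}.
    Root fig: left subtree has 1 node {lily}, right has 0 { }.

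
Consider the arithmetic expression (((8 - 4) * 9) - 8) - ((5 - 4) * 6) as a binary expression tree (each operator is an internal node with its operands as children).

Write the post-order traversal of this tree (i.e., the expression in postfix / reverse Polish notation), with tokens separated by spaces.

Post-order on an expression tree gives postfix notation: for each operator, emit left operand, right operand, then the operator.

8 4 - 9 * 8 - 5 4 - 6 * -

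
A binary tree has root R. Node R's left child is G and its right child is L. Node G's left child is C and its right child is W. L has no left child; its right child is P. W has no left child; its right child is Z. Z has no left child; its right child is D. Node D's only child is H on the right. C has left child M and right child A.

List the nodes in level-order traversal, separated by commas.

R, G, L, C, W, P, M, A, Z, D, H

Level-order visits nodes level by level from the root, left to right within each level.
Level 0: R
Level 1: G, L
Level 2: C, W, P
Level 3: M, A, Z
Level 4: D
Level 5: H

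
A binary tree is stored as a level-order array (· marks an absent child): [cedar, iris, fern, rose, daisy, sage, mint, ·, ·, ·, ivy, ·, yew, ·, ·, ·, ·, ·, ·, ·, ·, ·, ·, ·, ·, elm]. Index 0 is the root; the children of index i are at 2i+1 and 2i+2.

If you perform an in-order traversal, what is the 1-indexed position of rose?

1

In-order visits the left subtree, then the node, then the right subtree.
At cedar: go left to iris.
  At iris: go left to rose.
    rose is a leaf — visit rose.
  Visit iris.
  At iris: go right to daisy.
    At daisy: no left child.
    Visit daisy.
    At daisy: go right to ivy.
      ivy is a leaf — visit ivy.
Visit cedar.
At cedar: go right to fern.
  At fern: go left to sage.
    At sage: no left child.
    Visit sage.
    At sage: go right to yew.
      At yew: go left to elm.
        elm is a leaf — visit elm.
      Visit yew.
      At yew: no right child.
  Visit fern.
  At fern: go right to mint.
    mint is a leaf — visit mint.
Full in-order sequence: rose, iris, daisy, ivy, cedar, sage, elm, yew, fern, mint.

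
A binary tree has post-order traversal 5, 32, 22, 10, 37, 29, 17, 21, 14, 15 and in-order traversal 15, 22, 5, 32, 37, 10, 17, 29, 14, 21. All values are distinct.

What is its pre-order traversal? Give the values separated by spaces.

15 14 17 37 22 32 5 10 29 21

The last element of post-order is the root; it splits in-order into left and right subtrees.
Root 15: left subtree has 0 nodes { }, right has 9 {22, 5, 32, 37, 10, 17, 29, 14, 21}.
  Root 14: left subtree has 7 nodes {22, 5, 32, 37, 10, 17, 29}, right has 1 {21}.
    Root 17: left subtree has 5 nodes {22, 5, 32, 37, 10}, right has 1 {29}.
      Root 37: left subtree has 3 nodes {22, 5, 32}, right has 1 {10}.
        Root 22: left subtree has 0 nodes { }, right has 2 {5, 32}.
          Root 32: left subtree has 1 node {5}, right has 0 { }.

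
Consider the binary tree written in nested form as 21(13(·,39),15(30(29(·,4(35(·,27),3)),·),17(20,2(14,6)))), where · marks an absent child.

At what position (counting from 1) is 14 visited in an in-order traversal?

13

In-order visits the left subtree, then the node, then the right subtree.
At 21: go left to 13.
  At 13: no left child.
  Visit 13.
  At 13: go right to 39.
    39 is a leaf — visit 39.
Visit 21.
At 21: go right to 15.
  At 15: go left to 30.
    At 30: go left to 29.
      At 29: no left child.
      Visit 29.
      At 29: go right to 4.
        At 4: go left to 35.
          At 35: no left child.
          Visit 35.
          At 35: go right to 27.
            27 is a leaf — visit 27.
        Visit 4.
        At 4: go right to 3.
          3 is a leaf — visit 3.
    Visit 30.
    At 30: no right child.
  Visit 15.
  At 15: go right to 17.
    At 17: go left to 20.
      20 is a leaf — visit 20.
    Visit 17.
    At 17: go right to 2.
      At 2: go left to 14.
        14 is a leaf — visit 14.
      Visit 2.
      At 2: go right to 6.
        6 is a leaf — visit 6.
Full in-order sequence: 13, 39, 21, 29, 35, 27, 4, 3, 30, 15, 20, 17, 14, 2, 6.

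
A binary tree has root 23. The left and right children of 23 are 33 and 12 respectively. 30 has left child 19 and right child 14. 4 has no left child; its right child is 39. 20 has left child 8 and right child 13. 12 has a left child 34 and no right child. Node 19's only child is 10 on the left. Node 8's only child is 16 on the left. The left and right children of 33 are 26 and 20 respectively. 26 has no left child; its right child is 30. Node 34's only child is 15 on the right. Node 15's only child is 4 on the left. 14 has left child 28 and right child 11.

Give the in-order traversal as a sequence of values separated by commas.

26, 10, 19, 30, 28, 14, 11, 33, 16, 8, 20, 13, 23, 34, 4, 39, 15, 12

In-order visits the left subtree, then the node, then the right subtree.
At 23: go left to 33.
  At 33: go left to 26.
    At 26: no left child.
    Visit 26.
    At 26: go right to 30.
      At 30: go left to 19.
        At 19: go left to 10.
          10 is a leaf — visit 10.
        Visit 19.
        At 19: no right child.
      Visit 30.
      At 30: go right to 14.
        At 14: go left to 28.
          28 is a leaf — visit 28.
        Visit 14.
        At 14: go right to 11.
          11 is a leaf — visit 11.
  Visit 33.
  At 33: go right to 20.
    At 20: go left to 8.
      At 8: go left to 16.
        16 is a leaf — visit 16.
      Visit 8.
      At 8: no right child.
    Visit 20.
    At 20: go right to 13.
      13 is a leaf — visit 13.
Visit 23.
At 23: go right to 12.
  At 12: go left to 34.
    At 34: no left child.
    Visit 34.
    At 34: go right to 15.
      At 15: go left to 4.
        At 4: no left child.
        Visit 4.
        At 4: go right to 39.
          39 is a leaf — visit 39.
      Visit 15.
      At 15: no right child.
  Visit 12.
  At 12: no right child.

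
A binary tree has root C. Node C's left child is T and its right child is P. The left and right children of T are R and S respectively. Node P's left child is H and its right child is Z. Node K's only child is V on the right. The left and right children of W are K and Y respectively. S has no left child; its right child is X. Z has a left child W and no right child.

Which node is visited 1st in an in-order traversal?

R

In-order visits the left subtree, then the node, then the right subtree.
At C: go left to T.
  At T: go left to R.
    R is a leaf — visit R.
  Visit T.
  At T: go right to S.
    At S: no left child.
    Visit S.
    At S: go right to X.
      X is a leaf — visit X.
Visit C.
At C: go right to P.
  At P: go left to H.
    H is a leaf — visit H.
  Visit P.
  At P: go right to Z.
    At Z: go left to W.
      At W: go left to K.
        At K: no left child.
        Visit K.
        At K: go right to V.
          V is a leaf — visit V.
      Visit W.
      At W: go right to Y.
        Y is a leaf — visit Y.
    Visit Z.
    At Z: no right child.
Full in-order sequence: R, T, S, X, C, H, P, K, V, W, Y, Z.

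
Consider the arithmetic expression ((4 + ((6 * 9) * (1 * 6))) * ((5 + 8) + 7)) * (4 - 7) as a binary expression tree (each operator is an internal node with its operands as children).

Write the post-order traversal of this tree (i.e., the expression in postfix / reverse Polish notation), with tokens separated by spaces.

Post-order on an expression tree gives postfix notation: for each operator, emit left operand, right operand, then the operator.

4 6 9 * 1 6 * * + 5 8 + 7 + * 4 7 - *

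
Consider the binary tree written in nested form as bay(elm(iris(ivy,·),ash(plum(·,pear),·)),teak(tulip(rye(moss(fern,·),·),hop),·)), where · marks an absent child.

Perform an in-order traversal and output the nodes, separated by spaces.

In-order visits the left subtree, then the node, then the right subtree.
At bay: go left to elm.
  At elm: go left to iris.
    At iris: go left to ivy.
      ivy is a leaf — visit ivy.
    Visit iris.
    At iris: no right child.
  Visit elm.
  At elm: go right to ash.
    At ash: go left to plum.
      At plum: no left child.
      Visit plum.
      At plum: go right to pear.
        pear is a leaf — visit pear.
    Visit ash.
    At ash: no right child.
Visit bay.
At bay: go right to teak.
  At teak: go left to tulip.
    At tulip: go left to rye.
      At rye: go left to moss.
        At moss: go left to fern.
          fern is a leaf — visit fern.
        Visit moss.
        At moss: no right child.
      Visit rye.
      At rye: no right child.
    Visit tulip.
    At tulip: go right to hop.
      hop is a leaf — visit hop.
  Visit teak.
  At teak: no right child.

ivy iris elm plum pear ash bay fern moss rye tulip hop teak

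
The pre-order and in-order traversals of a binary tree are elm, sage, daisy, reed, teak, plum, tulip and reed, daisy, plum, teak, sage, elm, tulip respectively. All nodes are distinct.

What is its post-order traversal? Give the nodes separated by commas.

The first element of pre-order is the root; it splits in-order into left and right subtrees.
Root elm: left subtree has 5 nodes {reed, daisy, plum, teak, sage}, right has 1 {tulip}.
  Root sage: left subtree has 4 nodes {reed, daisy, plum, teak}, right has 0 { }.
    Root daisy: left subtree has 1 node {reed}, right has 2 {plum, teak}.
      Root teak: left subtree has 1 node {plum}, right has 0 { }.

reed, plum, teak, daisy, sage, tulip, elm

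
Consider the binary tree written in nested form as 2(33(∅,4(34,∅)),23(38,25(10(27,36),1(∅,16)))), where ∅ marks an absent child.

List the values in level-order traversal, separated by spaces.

Level-order visits nodes level by level from the root, left to right within each level.
Level 0: 2
Level 1: 33, 23
Level 2: 4, 38, 25
Level 3: 34, 10, 1
Level 4: 27, 36, 16

2 33 23 4 38 25 34 10 1 27 36 16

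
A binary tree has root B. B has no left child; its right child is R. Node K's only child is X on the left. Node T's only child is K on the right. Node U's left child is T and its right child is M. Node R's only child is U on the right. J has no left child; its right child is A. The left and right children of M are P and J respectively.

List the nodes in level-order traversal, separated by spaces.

B R U T M K P J X A

Level-order visits nodes level by level from the root, left to right within each level.
Level 0: B
Level 1: R
Level 2: U
Level 3: T, M
Level 4: K, P, J
Level 5: X, A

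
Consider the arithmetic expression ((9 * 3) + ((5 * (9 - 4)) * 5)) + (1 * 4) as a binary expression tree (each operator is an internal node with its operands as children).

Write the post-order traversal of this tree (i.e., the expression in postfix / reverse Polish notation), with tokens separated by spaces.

9 3 * 5 9 4 - * 5 * + 1 4 * +

Post-order on an expression tree gives postfix notation: for each operator, emit left operand, right operand, then the operator.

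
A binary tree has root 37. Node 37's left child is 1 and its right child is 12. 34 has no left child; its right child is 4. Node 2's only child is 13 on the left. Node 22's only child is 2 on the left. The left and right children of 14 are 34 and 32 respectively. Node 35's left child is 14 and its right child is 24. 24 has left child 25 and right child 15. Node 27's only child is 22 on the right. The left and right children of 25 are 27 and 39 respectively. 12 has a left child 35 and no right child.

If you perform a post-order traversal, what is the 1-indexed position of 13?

6

Post-order visits the left subtree, then the right subtree, then the node.
At 37: go left to 1.
  1 is a leaf — visit 1.
At 37: go right to 12.
  At 12: go left to 35.
    At 35: go left to 14.
      At 14: go left to 34.
        At 34: no left child.
        At 34: go right to 4.
          4 is a leaf — visit 4.
        Visit 34.
      At 14: go right to 32.
        32 is a leaf — visit 32.
      Visit 14.
    At 35: go right to 24.
      At 24: go left to 25.
        At 25: go left to 27.
          At 27: no left child.
          At 27: go right to 22.
            At 22: go left to 2.
              At 2: go left to 13.
                13 is a leaf — visit 13.
              At 2: no right child.
              Visit 2.
            At 22: no right child.
            Visit 22.
          Visit 27.
        At 25: go right to 39.
          39 is a leaf — visit 39.
        Visit 25.
      At 24: go right to 15.
        15 is a leaf — visit 15.
      Visit 24.
    Visit 35.
  At 12: no right child.
  Visit 12.
Visit 37.
Full post-order sequence: 1, 4, 34, 32, 14, 13, 2, 22, 27, 39, 25, 15, 24, 35, 12, 37.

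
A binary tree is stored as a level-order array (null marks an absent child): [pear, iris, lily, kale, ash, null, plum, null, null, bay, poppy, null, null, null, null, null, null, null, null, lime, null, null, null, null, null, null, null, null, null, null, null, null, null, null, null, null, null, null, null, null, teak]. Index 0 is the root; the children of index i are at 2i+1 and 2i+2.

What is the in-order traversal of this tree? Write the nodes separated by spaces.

In-order visits the left subtree, then the node, then the right subtree.
At pear: go left to iris.
  At iris: go left to kale.
    kale is a leaf — visit kale.
  Visit iris.
  At iris: go right to ash.
    At ash: go left to bay.
      At bay: go left to lime.
        At lime: no left child.
        Visit lime.
        At lime: go right to teak.
          teak is a leaf — visit teak.
      Visit bay.
      At bay: no right child.
    Visit ash.
    At ash: go right to poppy.
      poppy is a leaf — visit poppy.
Visit pear.
At pear: go right to lily.
  At lily: no left child.
  Visit lily.
  At lily: go right to plum.
    plum is a leaf — visit plum.

kale iris lime teak bay ash poppy pear lily plum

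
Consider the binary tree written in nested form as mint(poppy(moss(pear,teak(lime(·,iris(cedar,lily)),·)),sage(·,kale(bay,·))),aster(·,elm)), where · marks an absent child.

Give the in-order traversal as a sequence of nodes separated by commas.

pear, moss, lime, cedar, iris, lily, teak, poppy, sage, bay, kale, mint, aster, elm

In-order visits the left subtree, then the node, then the right subtree.
At mint: go left to poppy.
  At poppy: go left to moss.
    At moss: go left to pear.
      pear is a leaf — visit pear.
    Visit moss.
    At moss: go right to teak.
      At teak: go left to lime.
        At lime: no left child.
        Visit lime.
        At lime: go right to iris.
          At iris: go left to cedar.
            cedar is a leaf — visit cedar.
          Visit iris.
          At iris: go right to lily.
            lily is a leaf — visit lily.
      Visit teak.
      At teak: no right child.
  Visit poppy.
  At poppy: go right to sage.
    At sage: no left child.
    Visit sage.
    At sage: go right to kale.
      At kale: go left to bay.
        bay is a leaf — visit bay.
      Visit kale.
      At kale: no right child.
Visit mint.
At mint: go right to aster.
  At aster: no left child.
  Visit aster.
  At aster: go right to elm.
    elm is a leaf — visit elm.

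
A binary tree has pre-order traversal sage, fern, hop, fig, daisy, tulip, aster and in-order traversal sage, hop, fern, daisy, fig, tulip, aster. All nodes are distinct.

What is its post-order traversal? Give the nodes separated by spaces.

The first element of pre-order is the root; it splits in-order into left and right subtrees.
Root sage: left subtree has 0 nodes { }, right has 6 {hop, fern, daisy, fig, tulip, aster}.
  Root fern: left subtree has 1 node {hop}, right has 4 {daisy, fig, tulip, aster}.
    Root fig: left subtree has 1 node {daisy}, right has 2 {tulip, aster}.
      Root tulip: left subtree has 0 nodes { }, right has 1 {aster}.

hop daisy aster tulip fig fern sage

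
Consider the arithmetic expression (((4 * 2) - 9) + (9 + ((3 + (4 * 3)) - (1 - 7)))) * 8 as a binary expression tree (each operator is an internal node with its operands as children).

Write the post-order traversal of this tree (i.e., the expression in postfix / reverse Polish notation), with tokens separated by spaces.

4 2 * 9 - 9 3 4 3 * + 1 7 - - + + 8 *

Post-order on an expression tree gives postfix notation: for each operator, emit left operand, right operand, then the operator.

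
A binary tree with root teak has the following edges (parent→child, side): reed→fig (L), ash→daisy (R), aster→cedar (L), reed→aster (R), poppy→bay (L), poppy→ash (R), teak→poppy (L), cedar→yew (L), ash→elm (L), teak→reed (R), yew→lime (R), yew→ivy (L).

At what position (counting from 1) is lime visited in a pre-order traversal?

13

Pre-order visits the node, then its left subtree, then its right subtree.
Visit teak.
At teak: go left to poppy.
  Visit poppy.
  At poppy: go left to bay.
    bay is a leaf — visit bay.
  At poppy: go right to ash.
    Visit ash.
    At ash: go left to elm.
      elm is a leaf — visit elm.
    At ash: go right to daisy.
      daisy is a leaf — visit daisy.
At teak: go right to reed.
  Visit reed.
  At reed: go left to fig.
    fig is a leaf — visit fig.
  At reed: go right to aster.
    Visit aster.
    At aster: go left to cedar.
      Visit cedar.
      At cedar: go left to yew.
        Visit yew.
        At yew: go left to ivy.
          ivy is a leaf — visit ivy.
        At yew: go right to lime.
          lime is a leaf — visit lime.
      At cedar: no right child.
    At aster: no right child.
Full pre-order sequence: teak, poppy, bay, ash, elm, daisy, reed, fig, aster, cedar, yew, ivy, lime.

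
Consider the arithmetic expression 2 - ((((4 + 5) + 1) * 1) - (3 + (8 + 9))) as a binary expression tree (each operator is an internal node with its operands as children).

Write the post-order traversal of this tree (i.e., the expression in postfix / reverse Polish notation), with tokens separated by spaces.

Post-order on an expression tree gives postfix notation: for each operator, emit left operand, right operand, then the operator.

2 4 5 + 1 + 1 * 3 8 9 + + - -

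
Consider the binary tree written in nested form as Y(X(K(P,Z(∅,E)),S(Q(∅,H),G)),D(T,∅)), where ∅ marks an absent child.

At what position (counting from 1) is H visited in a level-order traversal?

12

Level-order visits nodes level by level from the root, left to right within each level.
Level 0: Y
Level 1: X, D
Level 2: K, S, T
Level 3: P, Z, Q, G
Level 4: E, H
Full level-order sequence: Y, X, D, K, S, T, P, Z, Q, G, E, H.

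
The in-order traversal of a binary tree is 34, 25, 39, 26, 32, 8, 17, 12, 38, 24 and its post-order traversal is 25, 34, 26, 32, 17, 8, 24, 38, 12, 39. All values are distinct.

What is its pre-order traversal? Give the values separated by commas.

39, 34, 25, 12, 8, 32, 26, 17, 38, 24

The last element of post-order is the root; it splits in-order into left and right subtrees.
Root 39: left subtree has 2 nodes {34, 25}, right has 7 {26, 32, 8, 17, 12, 38, 24}.
  Root 34: left subtree has 0 nodes { }, right has 1 {25}.
  Root 12: left subtree has 4 nodes {26, 32, 8, 17}, right has 2 {38, 24}.
    Root 8: left subtree has 2 nodes {26, 32}, right has 1 {17}.
      Root 32: left subtree has 1 node {26}, right has 0 { }.
    Root 38: left subtree has 0 nodes { }, right has 1 {24}.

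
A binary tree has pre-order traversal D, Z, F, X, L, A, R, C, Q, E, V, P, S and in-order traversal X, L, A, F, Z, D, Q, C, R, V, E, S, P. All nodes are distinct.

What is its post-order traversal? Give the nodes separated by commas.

The first element of pre-order is the root; it splits in-order into left and right subtrees.
Root D: left subtree has 5 nodes {X, L, A, F, Z}, right has 7 {Q, C, R, V, E, S, P}.
  Root Z: left subtree has 4 nodes {X, L, A, F}, right has 0 { }.
    Root F: left subtree has 3 nodes {X, L, A}, right has 0 { }.
      Root X: left subtree has 0 nodes { }, right has 2 {L, A}.
        Root L: left subtree has 0 nodes { }, right has 1 {A}.
  Root R: left subtree has 2 nodes {Q, C}, right has 4 {V, E, S, P}.
    Root C: left subtree has 1 node {Q}, right has 0 { }.
    Root E: left subtree has 1 node {V}, right has 2 {S, P}.
      Root P: left subtree has 1 node {S}, right has 0 { }.

A, L, X, F, Z, Q, C, V, S, P, E, R, D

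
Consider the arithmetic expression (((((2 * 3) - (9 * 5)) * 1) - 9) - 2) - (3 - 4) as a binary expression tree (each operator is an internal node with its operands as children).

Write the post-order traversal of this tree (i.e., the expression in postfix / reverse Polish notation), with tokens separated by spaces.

Post-order on an expression tree gives postfix notation: for each operator, emit left operand, right operand, then the operator.

2 3 * 9 5 * - 1 * 9 - 2 - 3 4 - -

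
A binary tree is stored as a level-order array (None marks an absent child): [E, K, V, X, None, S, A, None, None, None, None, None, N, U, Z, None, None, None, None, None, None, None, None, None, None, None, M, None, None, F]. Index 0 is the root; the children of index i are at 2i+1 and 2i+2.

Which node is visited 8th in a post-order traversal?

Z

Post-order visits the left subtree, then the right subtree, then the node.
At E: go left to K.
  At K: go left to X.
    X is a leaf — visit X.
  At K: no right child.
  Visit K.
At E: go right to V.
  At V: go left to S.
    At S: no left child.
    At S: go right to N.
      At N: no left child.
      At N: go right to M.
        M is a leaf — visit M.
      Visit N.
    Visit S.
  At V: go right to A.
    At A: go left to U.
      U is a leaf — visit U.
    At A: go right to Z.
      At Z: go left to F.
        F is a leaf — visit F.
      At Z: no right child.
      Visit Z.
    Visit A.
  Visit V.
Visit E.
Full post-order sequence: X, K, M, N, S, U, F, Z, A, V, E.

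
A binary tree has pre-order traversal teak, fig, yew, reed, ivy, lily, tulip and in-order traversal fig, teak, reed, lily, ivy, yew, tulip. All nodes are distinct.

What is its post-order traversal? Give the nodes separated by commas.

fig, lily, ivy, reed, tulip, yew, teak

The first element of pre-order is the root; it splits in-order into left and right subtrees.
Root teak: left subtree has 1 node {fig}, right has 5 {reed, lily, ivy, yew, tulip}.
  Root yew: left subtree has 3 nodes {reed, lily, ivy}, right has 1 {tulip}.
    Root reed: left subtree has 0 nodes { }, right has 2 {lily, ivy}.
      Root ivy: left subtree has 1 node {lily}, right has 0 { }.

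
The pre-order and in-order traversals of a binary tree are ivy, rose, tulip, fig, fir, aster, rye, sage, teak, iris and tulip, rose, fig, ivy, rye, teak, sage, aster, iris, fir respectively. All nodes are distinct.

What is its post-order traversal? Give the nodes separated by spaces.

tulip fig rose teak sage rye iris aster fir ivy

The first element of pre-order is the root; it splits in-order into left and right subtrees.
Root ivy: left subtree has 3 nodes {tulip, rose, fig}, right has 6 {rye, teak, sage, aster, iris, fir}.
  Root rose: left subtree has 1 node {tulip}, right has 1 {fig}.
  Root fir: left subtree has 5 nodes {rye, teak, sage, aster, iris}, right has 0 { }.
    Root aster: left subtree has 3 nodes {rye, teak, sage}, right has 1 {iris}.
      Root rye: left subtree has 0 nodes { }, right has 2 {teak, sage}.
        Root sage: left subtree has 1 node {teak}, right has 0 { }.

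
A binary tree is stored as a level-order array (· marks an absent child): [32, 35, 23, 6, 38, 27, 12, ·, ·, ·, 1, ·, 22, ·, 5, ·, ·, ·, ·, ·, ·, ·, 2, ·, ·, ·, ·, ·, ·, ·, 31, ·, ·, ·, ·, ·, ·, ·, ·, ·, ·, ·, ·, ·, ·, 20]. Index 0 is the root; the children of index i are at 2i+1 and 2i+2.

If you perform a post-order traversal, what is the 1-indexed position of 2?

3

Post-order visits the left subtree, then the right subtree, then the node.
At 32: go left to 35.
  At 35: go left to 6.
    6 is a leaf — visit 6.
  At 35: go right to 38.
    At 38: no left child.
    At 38: go right to 1.
      At 1: no left child.
      At 1: go right to 2.
        At 2: go left to 20.
          20 is a leaf — visit 20.
        At 2: no right child.
        Visit 2.
      Visit 1.
    Visit 38.
  Visit 35.
At 32: go right to 23.
  At 23: go left to 27.
    At 27: no left child.
    At 27: go right to 22.
      22 is a leaf — visit 22.
    Visit 27.
  At 23: go right to 12.
    At 12: no left child.
    At 12: go right to 5.
      At 5: no left child.
      At 5: go right to 31.
        31 is a leaf — visit 31.
      Visit 5.
    Visit 12.
  Visit 23.
Visit 32.
Full post-order sequence: 6, 20, 2, 1, 38, 35, 22, 27, 31, 5, 12, 23, 32.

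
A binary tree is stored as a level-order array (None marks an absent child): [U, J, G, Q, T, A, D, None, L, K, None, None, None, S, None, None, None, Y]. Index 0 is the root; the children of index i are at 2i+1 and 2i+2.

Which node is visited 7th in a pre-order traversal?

K

Pre-order visits the node, then its left subtree, then its right subtree.
Visit U.
At U: go left to J.
  Visit J.
  At J: go left to Q.
    Visit Q.
    At Q: no left child.
    At Q: go right to L.
      Visit L.
      At L: go left to Y.
        Y is a leaf — visit Y.
      At L: no right child.
  At J: go right to T.
    Visit T.
    At T: go left to K.
      K is a leaf — visit K.
    At T: no right child.
At U: go right to G.
  Visit G.
  At G: go left to A.
    A is a leaf — visit A.
  At G: go right to D.
    Visit D.
    At D: go left to S.
      S is a leaf — visit S.
    At D: no right child.
Full pre-order sequence: U, J, Q, L, Y, T, K, G, A, D, S.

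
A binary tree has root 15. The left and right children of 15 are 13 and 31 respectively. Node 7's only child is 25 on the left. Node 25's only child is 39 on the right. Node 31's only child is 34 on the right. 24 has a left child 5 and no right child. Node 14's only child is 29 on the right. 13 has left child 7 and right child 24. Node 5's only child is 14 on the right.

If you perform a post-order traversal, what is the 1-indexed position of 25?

Post-order visits the left subtree, then the right subtree, then the node.
At 15: go left to 13.
  At 13: go left to 7.
    At 7: go left to 25.
      At 25: no left child.
      At 25: go right to 39.
        39 is a leaf — visit 39.
      Visit 25.
    At 7: no right child.
    Visit 7.
  At 13: go right to 24.
    At 24: go left to 5.
      At 5: no left child.
      At 5: go right to 14.
        At 14: no left child.
        At 14: go right to 29.
          29 is a leaf — visit 29.
        Visit 14.
      Visit 5.
    At 24: no right child.
    Visit 24.
  Visit 13.
At 15: go right to 31.
  At 31: no left child.
  At 31: go right to 34.
    34 is a leaf — visit 34.
  Visit 31.
Visit 15.
Full post-order sequence: 39, 25, 7, 29, 14, 5, 24, 13, 34, 31, 15.

2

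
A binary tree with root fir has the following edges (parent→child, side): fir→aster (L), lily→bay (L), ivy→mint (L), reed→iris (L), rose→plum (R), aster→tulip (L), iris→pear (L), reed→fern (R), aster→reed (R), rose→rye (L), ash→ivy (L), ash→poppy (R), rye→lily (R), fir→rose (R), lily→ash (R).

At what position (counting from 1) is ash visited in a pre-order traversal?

12

Pre-order visits the node, then its left subtree, then its right subtree.
Visit fir.
At fir: go left to aster.
  Visit aster.
  At aster: go left to tulip.
    tulip is a leaf — visit tulip.
  At aster: go right to reed.
    Visit reed.
    At reed: go left to iris.
      Visit iris.
      At iris: go left to pear.
        pear is a leaf — visit pear.
      At iris: no right child.
    At reed: go right to fern.
      fern is a leaf — visit fern.
At fir: go right to rose.
  Visit rose.
  At rose: go left to rye.
    Visit rye.
    At rye: no left child.
    At rye: go right to lily.
      Visit lily.
      At lily: go left to bay.
        bay is a leaf — visit bay.
      At lily: go right to ash.
        Visit ash.
        At ash: go left to ivy.
          Visit ivy.
          At ivy: go left to mint.
            mint is a leaf — visit mint.
          At ivy: no right child.
        At ash: go right to poppy.
          poppy is a leaf — visit poppy.
  At rose: go right to plum.
    plum is a leaf — visit plum.
Full pre-order sequence: fir, aster, tulip, reed, iris, pear, fern, rose, rye, lily, bay, ash, ivy, mint, poppy, plum.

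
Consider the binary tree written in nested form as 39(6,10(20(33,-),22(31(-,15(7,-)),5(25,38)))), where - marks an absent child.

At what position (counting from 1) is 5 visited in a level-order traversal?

Level-order visits nodes level by level from the root, left to right within each level.
Level 0: 39
Level 1: 6, 10
Level 2: 20, 22
Level 3: 33, 31, 5
Level 4: 15, 25, 38
Level 5: 7
Full level-order sequence: 39, 6, 10, 20, 22, 33, 31, 5, 15, 25, 38, 7.

8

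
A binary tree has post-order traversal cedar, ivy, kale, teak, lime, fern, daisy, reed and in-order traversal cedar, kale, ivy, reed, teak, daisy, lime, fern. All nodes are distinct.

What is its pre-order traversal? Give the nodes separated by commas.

The last element of post-order is the root; it splits in-order into left and right subtrees.
Root reed: left subtree has 3 nodes {cedar, kale, ivy}, right has 4 {teak, daisy, lime, fern}.
  Root kale: left subtree has 1 node {cedar}, right has 1 {ivy}.
  Root daisy: left subtree has 1 node {teak}, right has 2 {lime, fern}.
    Root fern: left subtree has 1 node {lime}, right has 0 { }.

reed, kale, cedar, ivy, daisy, teak, fern, lime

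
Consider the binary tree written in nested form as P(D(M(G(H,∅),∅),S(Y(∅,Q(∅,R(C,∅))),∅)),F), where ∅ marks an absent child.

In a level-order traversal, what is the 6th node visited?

Level-order visits nodes level by level from the root, left to right within each level.
Level 0: P
Level 1: D, F
Level 2: M, S
Level 3: G, Y
Level 4: H, Q
Level 5: R
Level 6: C
Full level-order sequence: P, D, F, M, S, G, Y, H, Q, R, C.

G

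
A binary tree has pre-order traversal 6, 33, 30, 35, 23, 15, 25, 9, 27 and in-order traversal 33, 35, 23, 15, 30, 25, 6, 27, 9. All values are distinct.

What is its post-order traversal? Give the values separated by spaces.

15 23 35 25 30 33 27 9 6

The first element of pre-order is the root; it splits in-order into left and right subtrees.
Root 6: left subtree has 6 nodes {33, 35, 23, 15, 30, 25}, right has 2 {27, 9}.
  Root 33: left subtree has 0 nodes { }, right has 5 {35, 23, 15, 30, 25}.
    Root 30: left subtree has 3 nodes {35, 23, 15}, right has 1 {25}.
      Root 35: left subtree has 0 nodes { }, right has 2 {23, 15}.
        Root 23: left subtree has 0 nodes { }, right has 1 {15}.
  Root 9: left subtree has 1 node {27}, right has 0 { }.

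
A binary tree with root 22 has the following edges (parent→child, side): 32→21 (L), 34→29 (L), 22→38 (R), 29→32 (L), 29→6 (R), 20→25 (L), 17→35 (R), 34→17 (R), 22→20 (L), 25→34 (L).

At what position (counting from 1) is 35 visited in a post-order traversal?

5

Post-order visits the left subtree, then the right subtree, then the node.
At 22: go left to 20.
  At 20: go left to 25.
    At 25: go left to 34.
      At 34: go left to 29.
        At 29: go left to 32.
          At 32: go left to 21.
            21 is a leaf — visit 21.
          At 32: no right child.
          Visit 32.
        At 29: go right to 6.
          6 is a leaf — visit 6.
        Visit 29.
      At 34: go right to 17.
        At 17: no left child.
        At 17: go right to 35.
          35 is a leaf — visit 35.
        Visit 17.
      Visit 34.
    At 25: no right child.
    Visit 25.
  At 20: no right child.
  Visit 20.
At 22: go right to 38.
  38 is a leaf — visit 38.
Visit 22.
Full post-order sequence: 21, 32, 6, 29, 35, 17, 34, 25, 20, 38, 22.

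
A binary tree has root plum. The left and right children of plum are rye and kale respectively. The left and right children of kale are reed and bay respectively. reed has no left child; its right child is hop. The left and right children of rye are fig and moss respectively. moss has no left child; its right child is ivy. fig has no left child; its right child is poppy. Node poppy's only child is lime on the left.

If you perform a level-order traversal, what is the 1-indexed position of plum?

Level-order visits nodes level by level from the root, left to right within each level.
Level 0: plum
Level 1: rye, kale
Level 2: fig, moss, reed, bay
Level 3: poppy, ivy, hop
Level 4: lime
Full level-order sequence: plum, rye, kale, fig, moss, reed, bay, poppy, ivy, hop, lime.

1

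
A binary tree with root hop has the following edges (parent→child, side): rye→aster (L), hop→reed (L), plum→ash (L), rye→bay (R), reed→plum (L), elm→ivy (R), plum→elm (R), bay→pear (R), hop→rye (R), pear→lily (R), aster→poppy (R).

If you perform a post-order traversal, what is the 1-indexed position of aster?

Post-order visits the left subtree, then the right subtree, then the node.
At hop: go left to reed.
  At reed: go left to plum.
    At plum: go left to ash.
      ash is a leaf — visit ash.
    At plum: go right to elm.
      At elm: no left child.
      At elm: go right to ivy.
        ivy is a leaf — visit ivy.
      Visit elm.
    Visit plum.
  At reed: no right child.
  Visit reed.
At hop: go right to rye.
  At rye: go left to aster.
    At aster: no left child.
    At aster: go right to poppy.
      poppy is a leaf — visit poppy.
    Visit aster.
  At rye: go right to bay.
    At bay: no left child.
    At bay: go right to pear.
      At pear: no left child.
      At pear: go right to lily.
        lily is a leaf — visit lily.
      Visit pear.
    Visit bay.
  Visit rye.
Visit hop.
Full post-order sequence: ash, ivy, elm, plum, reed, poppy, aster, lily, pear, bay, rye, hop.

7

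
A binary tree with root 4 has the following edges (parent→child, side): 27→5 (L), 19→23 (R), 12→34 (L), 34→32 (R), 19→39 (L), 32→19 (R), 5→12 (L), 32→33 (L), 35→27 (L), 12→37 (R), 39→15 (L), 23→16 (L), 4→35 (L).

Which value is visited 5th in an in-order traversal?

In-order visits the left subtree, then the node, then the right subtree.
At 4: go left to 35.
  At 35: go left to 27.
    At 27: go left to 5.
      At 5: go left to 12.
        At 12: go left to 34.
          At 34: no left child.
          Visit 34.
          At 34: go right to 32.
            At 32: go left to 33.
              33 is a leaf — visit 33.
            Visit 32.
            At 32: go right to 19.
              At 19: go left to 39.
                At 39: go left to 15.
                  15 is a leaf — visit 15.
                Visit 39.
                At 39: no right child.
              Visit 19.
              At 19: go right to 23.
                At 23: go left to 16.
                  16 is a leaf — visit 16.
                Visit 23.
                At 23: no right child.
        Visit 12.
        At 12: go right to 37.
          37 is a leaf — visit 37.
      Visit 5.
      At 5: no right child.
    Visit 27.
    At 27: no right child.
  Visit 35.
  At 35: no right child.
Visit 4.
At 4: no right child.
Full in-order sequence: 34, 33, 32, 15, 39, 19, 16, 23, 12, 37, 5, 27, 35, 4.

39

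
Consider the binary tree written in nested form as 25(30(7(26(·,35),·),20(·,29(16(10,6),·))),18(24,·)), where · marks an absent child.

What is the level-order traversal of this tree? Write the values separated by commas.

Level-order visits nodes level by level from the root, left to right within each level.
Level 0: 25
Level 1: 30, 18
Level 2: 7, 20, 24
Level 3: 26, 29
Level 4: 35, 16
Level 5: 10, 6

25, 30, 18, 7, 20, 24, 26, 29, 35, 16, 10, 6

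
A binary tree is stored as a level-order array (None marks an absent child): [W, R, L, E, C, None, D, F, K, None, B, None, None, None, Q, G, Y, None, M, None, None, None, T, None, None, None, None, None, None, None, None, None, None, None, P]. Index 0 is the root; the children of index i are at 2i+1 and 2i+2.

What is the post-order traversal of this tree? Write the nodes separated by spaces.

Post-order visits the left subtree, then the right subtree, then the node.
At W: go left to R.
  At R: go left to E.
    At E: go left to F.
      At F: go left to G.
        G is a leaf — visit G.
      At F: go right to Y.
        At Y: no left child.
        At Y: go right to P.
          P is a leaf — visit P.
        Visit Y.
      Visit F.
    At E: go right to K.
      At K: no left child.
      At K: go right to M.
        M is a leaf — visit M.
      Visit K.
    Visit E.
  At R: go right to C.
    At C: no left child.
    At C: go right to B.
      At B: no left child.
      At B: go right to T.
        T is a leaf — visit T.
      Visit B.
    Visit C.
  Visit R.
At W: go right to L.
  At L: no left child.
  At L: go right to D.
    At D: no left child.
    At D: go right to Q.
      Q is a leaf — visit Q.
    Visit D.
  Visit L.
Visit W.

G P Y F M K E T B C R Q D L W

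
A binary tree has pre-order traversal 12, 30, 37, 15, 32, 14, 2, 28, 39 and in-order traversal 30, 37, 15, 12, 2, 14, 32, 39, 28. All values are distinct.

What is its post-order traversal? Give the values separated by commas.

15, 37, 30, 2, 14, 39, 28, 32, 12

The first element of pre-order is the root; it splits in-order into left and right subtrees.
Root 12: left subtree has 3 nodes {30, 37, 15}, right has 5 {2, 14, 32, 39, 28}.
  Root 30: left subtree has 0 nodes { }, right has 2 {37, 15}.
    Root 37: left subtree has 0 nodes { }, right has 1 {15}.
  Root 32: left subtree has 2 nodes {2, 14}, right has 2 {39, 28}.
    Root 14: left subtree has 1 node {2}, right has 0 { }.
    Root 28: left subtree has 1 node {39}, right has 0 { }.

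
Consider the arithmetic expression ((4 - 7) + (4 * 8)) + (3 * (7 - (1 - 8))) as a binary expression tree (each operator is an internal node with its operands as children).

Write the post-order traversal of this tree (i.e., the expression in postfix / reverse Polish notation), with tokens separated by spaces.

Post-order on an expression tree gives postfix notation: for each operator, emit left operand, right operand, then the operator.

4 7 - 4 8 * + 3 7 1 8 - - * +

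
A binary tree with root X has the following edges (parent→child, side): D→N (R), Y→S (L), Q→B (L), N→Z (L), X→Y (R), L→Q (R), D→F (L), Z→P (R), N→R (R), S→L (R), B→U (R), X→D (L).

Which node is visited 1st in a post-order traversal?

F

Post-order visits the left subtree, then the right subtree, then the node.
At X: go left to D.
  At D: go left to F.
    F is a leaf — visit F.
  At D: go right to N.
    At N: go left to Z.
      At Z: no left child.
      At Z: go right to P.
        P is a leaf — visit P.
      Visit Z.
    At N: go right to R.
      R is a leaf — visit R.
    Visit N.
  Visit D.
At X: go right to Y.
  At Y: go left to S.
    At S: no left child.
    At S: go right to L.
      At L: no left child.
      At L: go right to Q.
        At Q: go left to B.
          At B: no left child.
          At B: go right to U.
            U is a leaf — visit U.
          Visit B.
        At Q: no right child.
        Visit Q.
      Visit L.
    Visit S.
  At Y: no right child.
  Visit Y.
Visit X.
Full post-order sequence: F, P, Z, R, N, D, U, B, Q, L, S, Y, X.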